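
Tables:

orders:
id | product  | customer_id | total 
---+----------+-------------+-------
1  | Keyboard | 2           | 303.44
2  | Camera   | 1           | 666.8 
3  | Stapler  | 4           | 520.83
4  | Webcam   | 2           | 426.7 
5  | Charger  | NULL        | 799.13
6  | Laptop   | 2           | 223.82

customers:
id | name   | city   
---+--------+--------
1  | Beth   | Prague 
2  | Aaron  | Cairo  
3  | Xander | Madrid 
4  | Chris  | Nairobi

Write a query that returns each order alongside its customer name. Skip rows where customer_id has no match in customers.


INNER JOIN keeps only orders rows whose customer_id matches an id in customers. Walk through each order:
  - order 1 (Keyboard): customer_id=2 -> matches Aaron
  - order 2 (Camera): customer_id=1 -> matches Beth
  - order 3 (Stapler): customer_id=4 -> matches Chris
  - order 4 (Webcam): customer_id=2 -> matches Aaron
  - order 5 (Charger): customer_id=NULL, no match -> dropped
  - order 6 (Laptop): customer_id=2 -> matches Aaron
So 1 of 6 rows is dropped.

SQL:
SELECT a.product, b.name AS customer
FROM orders a
INNER JOIN customers b ON a.customer_id = b.id

Result:
product  | customer
---------+---------
Keyboard | Aaron   
Camera   | Beth    
Stapler  | Chris   
Webcam   | Aaron   
Laptop   | Aaron   


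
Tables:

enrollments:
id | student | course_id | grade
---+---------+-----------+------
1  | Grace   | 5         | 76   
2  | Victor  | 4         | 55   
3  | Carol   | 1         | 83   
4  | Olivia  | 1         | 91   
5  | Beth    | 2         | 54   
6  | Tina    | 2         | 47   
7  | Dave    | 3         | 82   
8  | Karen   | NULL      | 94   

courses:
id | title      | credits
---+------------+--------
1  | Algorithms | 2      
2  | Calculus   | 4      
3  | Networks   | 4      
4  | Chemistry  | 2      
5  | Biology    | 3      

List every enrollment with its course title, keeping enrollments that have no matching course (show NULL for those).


LEFT JOIN keeps every row from enrollments (the left table); where course_id has no match in courses, the course columns become NULL. Walk through each enrollment:
  - enrollment 1 (Grace): course_id=5 -> matches Biology
  - enrollment 2 (Victor): course_id=4 -> matches Chemistry
  - enrollment 3 (Carol): course_id=1 -> matches Algorithms
  - enrollment 4 (Olivia): course_id=1 -> matches Algorithms
  - enrollment 5 (Beth): course_id=2 -> matches Calculus
  - enrollment 6 (Tina): course_id=2 -> matches Calculus
  - enrollment 7 (Dave): course_id=3 -> matches Networks
  - enrollment 8 (Karen): course_id=NULL, no match -> kept with NULL
All 8 rows appear; 1 has NULL course.

SQL:
SELECT a.student, b.title AS course
FROM enrollments a
LEFT JOIN courses b ON a.course_id = b.id

Result:
student | course    
--------+-----------
Grace   | Biology   
Victor  | Chemistry 
Carol   | Algorithms
Olivia  | Algorithms
Beth    | Calculus  
Tina    | Calculus  
Dave    | Networks  
Karen   | NULL      


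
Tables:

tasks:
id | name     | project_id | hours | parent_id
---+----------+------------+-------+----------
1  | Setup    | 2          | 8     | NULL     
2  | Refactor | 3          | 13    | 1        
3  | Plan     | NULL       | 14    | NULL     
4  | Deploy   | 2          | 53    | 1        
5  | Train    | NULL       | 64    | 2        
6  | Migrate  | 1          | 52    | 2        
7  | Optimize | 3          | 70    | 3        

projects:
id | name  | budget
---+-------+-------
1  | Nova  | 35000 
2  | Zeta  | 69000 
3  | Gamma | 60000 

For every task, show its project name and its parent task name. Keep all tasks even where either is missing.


Two LEFT JOINs from the same base table tasks: one to projects via project_id, one to tasks itself via parent_id. Both are LEFT so every task is preserved.
Match against projects:
  - task 1 (Setup): project_id=2 -> matches Zeta
  - task 2 (Refactor): project_id=3 -> matches Gamma
  - task 3 (Plan): project_id=NULL, no match -> kept with NULL
  - task 4 (Deploy): project_id=2 -> matches Zeta
  - task 5 (Train): project_id=NULL, no match -> kept with NULL
  - task 6 (Migrate): project_id=1 -> matches Nova
  - task 7 (Optimize): project_id=3 -> matches Gamma
Match against tasks (self):
  - task 1 (Setup): parent_id=NULL -> NULL
  - task 2 (Refactor): parent_id=1 -> Setup
  - task 3 (Plan): parent_id=NULL -> NULL
  - task 4 (Deploy): parent_id=1 -> Setup
  - task 5 (Train): parent_id=2 -> Refactor
  - task 6 (Migrate): parent_id=2 -> Refactor
  - task 7 (Optimize): parent_id=3 -> Plan

SQL:
SELECT a.name, b.name AS project, c.name AS parent
FROM tasks a
LEFT JOIN projects b ON a.project_id = b.id
LEFT JOIN tasks c ON a.parent_id = c.id

Result:
name     | project | parent  
---------+---------+---------
Setup    | Zeta    | NULL    
Refactor | Gamma   | Setup   
Plan     | NULL    | NULL    
Deploy   | Zeta    | Setup   
Train    | NULL    | Refactor
Migrate  | Nova    | Refactor
Optimize | Gamma   | Plan    


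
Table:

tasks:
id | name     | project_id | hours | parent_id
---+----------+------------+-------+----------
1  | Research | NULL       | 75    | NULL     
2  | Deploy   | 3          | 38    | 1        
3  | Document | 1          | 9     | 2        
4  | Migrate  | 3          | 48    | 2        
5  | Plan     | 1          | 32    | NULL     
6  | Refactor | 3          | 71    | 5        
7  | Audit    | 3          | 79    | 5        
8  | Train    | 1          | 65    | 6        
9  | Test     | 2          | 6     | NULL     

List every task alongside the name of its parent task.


This is a self-join: tasks is joined to a second copy of itself, matching each row's parent_id to another row's id. Use LEFT JOIN so rows with parent_id=NULL are kept.
  - task 1 (Research): parent_id=NULL -> NULL
  - task 2 (Deploy): parent_id=1 -> Research
  - task 3 (Document): parent_id=2 -> Deploy
  - task 4 (Migrate): parent_id=2 -> Deploy
  - task 5 (Plan): parent_id=NULL -> NULL
  - task 6 (Refactor): parent_id=5 -> Plan
  - task 7 (Audit): parent_id=5 -> Plan
  - task 8 (Train): parent_id=6 -> Refactor
  - task 9 (Test): parent_id=NULL -> NULL

SQL:
SELECT a.name AS item, b.name AS parent
FROM tasks a
LEFT JOIN tasks b ON a.parent_id = b.id

Result:
item     | parent  
---------+---------
Research | NULL    
Deploy   | Research
Document | Deploy  
Migrate  | Deploy  
Plan     | NULL    
Refactor | Plan    
Audit    | Plan    
Train    | Refactor
Test     | NULL    


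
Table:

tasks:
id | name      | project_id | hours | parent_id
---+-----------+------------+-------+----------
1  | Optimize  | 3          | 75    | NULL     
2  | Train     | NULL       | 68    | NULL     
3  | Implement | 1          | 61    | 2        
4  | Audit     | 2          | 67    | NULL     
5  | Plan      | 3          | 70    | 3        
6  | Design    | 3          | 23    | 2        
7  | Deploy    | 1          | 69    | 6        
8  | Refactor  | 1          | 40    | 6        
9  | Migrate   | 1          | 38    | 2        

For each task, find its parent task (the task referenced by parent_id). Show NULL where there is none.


This is a self-join: tasks is joined to a second copy of itself, matching each row's parent_id to another row's id. Use LEFT JOIN so rows with parent_id=NULL are kept.
  - task 1 (Optimize): parent_id=NULL -> NULL
  - task 2 (Train): parent_id=NULL -> NULL
  - task 3 (Implement): parent_id=2 -> Train
  - task 4 (Audit): parent_id=NULL -> NULL
  - task 5 (Plan): parent_id=3 -> Implement
  - task 6 (Design): parent_id=2 -> Train
  - task 7 (Deploy): parent_id=6 -> Design
  - task 8 (Refactor): parent_id=6 -> Design
  - task 9 (Migrate): parent_id=2 -> Train

SQL:
SELECT a.name AS item, b.name AS parent
FROM tasks a
LEFT JOIN tasks b ON a.parent_id = b.id

Result:
item      | parent   
----------+----------
Optimize  | NULL     
Train     | NULL     
Implement | Train    
Audit     | NULL     
Plan      | Implement
Design    | Train    
Deploy    | Design   
Refactor  | Design   
Migrate   | Train    


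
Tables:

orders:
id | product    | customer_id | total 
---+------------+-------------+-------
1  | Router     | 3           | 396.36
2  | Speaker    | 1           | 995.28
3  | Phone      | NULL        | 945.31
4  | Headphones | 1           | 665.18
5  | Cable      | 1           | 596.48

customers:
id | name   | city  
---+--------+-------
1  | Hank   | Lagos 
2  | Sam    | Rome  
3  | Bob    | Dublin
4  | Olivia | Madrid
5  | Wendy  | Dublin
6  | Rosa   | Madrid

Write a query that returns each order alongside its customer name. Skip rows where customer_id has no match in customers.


INNER JOIN keeps only orders rows whose customer_id matches an id in customers. Walk through each order:
  - order 1 (Router): customer_id=3 -> matches Bob
  - order 2 (Speaker): customer_id=1 -> matches Hank
  - order 3 (Phone): customer_id=NULL, no match -> dropped
  - order 4 (Headphones): customer_id=1 -> matches Hank
  - order 5 (Cable): customer_id=1 -> matches Hank
So 1 of 5 rows is dropped.

SQL:
SELECT a.product, b.name AS customer
FROM orders a
INNER JOIN customers b ON a.customer_id = b.id

Result:
product    | customer
-----------+---------
Router     | Bob     
Speaker    | Hank    
Headphones | Hank    
Cable      | Hank    


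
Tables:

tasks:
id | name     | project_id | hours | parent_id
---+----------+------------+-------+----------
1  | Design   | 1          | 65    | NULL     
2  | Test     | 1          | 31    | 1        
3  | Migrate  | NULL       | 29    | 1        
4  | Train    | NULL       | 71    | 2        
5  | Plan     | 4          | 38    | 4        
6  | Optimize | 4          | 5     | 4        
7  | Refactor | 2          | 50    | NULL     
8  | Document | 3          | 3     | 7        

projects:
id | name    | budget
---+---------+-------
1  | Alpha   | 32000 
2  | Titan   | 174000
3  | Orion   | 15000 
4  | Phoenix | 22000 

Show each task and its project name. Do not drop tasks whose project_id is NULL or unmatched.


LEFT JOIN keeps every row from tasks (the left table); where project_id has no match in projects, the project columns become NULL. Walk through each task:
  - task 1 (Design): project_id=1 -> matches Alpha
  - task 2 (Test): project_id=1 -> matches Alpha
  - task 3 (Migrate): project_id=NULL, no match -> kept with NULL
  - task 4 (Train): project_id=NULL, no match -> kept with NULL
  - task 5 (Plan): project_id=4 -> matches Phoenix
  - task 6 (Optimize): project_id=4 -> matches Phoenix
  - task 7 (Refactor): project_id=2 -> matches Titan
  - task 8 (Document): project_id=3 -> matches Orion
All 8 rows appear; 2 have NULL project.

SQL:
SELECT a.name, b.name AS project
FROM tasks a
LEFT JOIN projects b ON a.project_id = b.id

Result:
name     | project
---------+--------
Design   | Alpha  
Test     | Alpha  
Migrate  | NULL   
Train    | NULL   
Plan     | Phoenix
Optimize | Phoenix
Refactor | Titan  
Document | Orion  


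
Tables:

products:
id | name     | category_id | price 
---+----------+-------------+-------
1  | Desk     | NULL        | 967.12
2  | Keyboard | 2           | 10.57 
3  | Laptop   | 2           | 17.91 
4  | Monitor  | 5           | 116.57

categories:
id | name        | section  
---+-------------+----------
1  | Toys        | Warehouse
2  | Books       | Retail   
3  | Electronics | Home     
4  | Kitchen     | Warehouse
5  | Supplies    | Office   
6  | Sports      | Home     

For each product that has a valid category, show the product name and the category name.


INNER JOIN keeps only products rows whose category_id matches an id in categories. Walk through each product:
  - product 1 (Desk): category_id=NULL, no match -> dropped
  - product 2 (Keyboard): category_id=2 -> matches Books
  - product 3 (Laptop): category_id=2 -> matches Books
  - product 4 (Monitor): category_id=5 -> matches Supplies
So 1 of 4 rows is dropped.

SQL:
SELECT a.name, b.name AS category
FROM products a
INNER JOIN categories b ON a.category_id = b.id

Result:
name     | category
---------+---------
Keyboard | Books   
Laptop   | Books   
Monitor  | Supplies


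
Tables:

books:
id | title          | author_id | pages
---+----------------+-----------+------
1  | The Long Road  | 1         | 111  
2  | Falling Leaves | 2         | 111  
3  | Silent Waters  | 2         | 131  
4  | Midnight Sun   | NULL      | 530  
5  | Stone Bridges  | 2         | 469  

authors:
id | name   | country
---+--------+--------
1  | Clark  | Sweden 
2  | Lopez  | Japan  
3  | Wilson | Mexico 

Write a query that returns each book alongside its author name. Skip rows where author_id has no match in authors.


INNER JOIN keeps only books rows whose author_id matches an id in authors. Walk through each book:
  - book 1 (The Long Road): author_id=1 -> matches Clark
  - book 2 (Falling Leaves): author_id=2 -> matches Lopez
  - book 3 (Silent Waters): author_id=2 -> matches Lopez
  - book 4 (Midnight Sun): author_id=NULL, no match -> dropped
  - book 5 (Stone Bridges): author_id=2 -> matches Lopez
So 1 of 5 rows is dropped.

SQL:
SELECT a.title, b.name AS author
FROM books a
INNER JOIN authors b ON a.author_id = b.id

Result:
title          | author
---------------+-------
The Long Road  | Clark 
Falling Leaves | Lopez 
Silent Waters  | Lopez 
Stone Bridges  | Lopez 


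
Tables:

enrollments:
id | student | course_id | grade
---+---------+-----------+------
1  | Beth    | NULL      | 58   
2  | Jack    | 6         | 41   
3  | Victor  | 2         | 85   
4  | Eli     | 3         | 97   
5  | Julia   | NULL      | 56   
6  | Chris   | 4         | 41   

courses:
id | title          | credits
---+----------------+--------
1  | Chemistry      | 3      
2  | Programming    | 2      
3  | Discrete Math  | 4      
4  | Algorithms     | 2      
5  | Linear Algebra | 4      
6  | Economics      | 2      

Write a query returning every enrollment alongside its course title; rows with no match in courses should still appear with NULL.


LEFT JOIN keeps every row from enrollments (the left table); where course_id has no match in courses, the course columns become NULL. Walk through each enrollment:
  - enrollment 1 (Beth): course_id=NULL, no match -> kept with NULL
  - enrollment 2 (Jack): course_id=6 -> matches Economics
  - enrollment 3 (Victor): course_id=2 -> matches Programming
  - enrollment 4 (Eli): course_id=3 -> matches Discrete Math
  - enrollment 5 (Julia): course_id=NULL, no match -> kept with NULL
  - enrollment 6 (Chris): course_id=4 -> matches Algorithms
All 6 rows appear; 2 have NULL course.

SQL:
SELECT a.student, b.title AS course
FROM enrollments a
LEFT JOIN courses b ON a.course_id = b.id

Result:
student | course       
--------+--------------
Beth    | NULL         
Jack    | Economics    
Victor  | Programming  
Eli     | Discrete Math
Julia   | NULL         
Chris   | Algorithms   


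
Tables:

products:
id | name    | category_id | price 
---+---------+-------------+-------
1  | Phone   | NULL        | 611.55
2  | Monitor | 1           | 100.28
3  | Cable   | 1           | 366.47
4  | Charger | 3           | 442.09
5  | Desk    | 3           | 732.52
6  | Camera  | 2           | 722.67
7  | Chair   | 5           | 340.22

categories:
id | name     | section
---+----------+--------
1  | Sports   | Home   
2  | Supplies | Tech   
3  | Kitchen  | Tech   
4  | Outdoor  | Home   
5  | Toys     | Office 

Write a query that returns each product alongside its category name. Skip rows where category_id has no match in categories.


INNER JOIN keeps only products rows whose category_id matches an id in categories. Walk through each product:
  - product 1 (Phone): category_id=NULL, no match -> dropped
  - product 2 (Monitor): category_id=1 -> matches Sports
  - product 3 (Cable): category_id=1 -> matches Sports
  - product 4 (Charger): category_id=3 -> matches Kitchen
  - product 5 (Desk): category_id=3 -> matches Kitchen
  - product 6 (Camera): category_id=2 -> matches Supplies
  - product 7 (Chair): category_id=5 -> matches Toys
So 1 of 7 rows is dropped.

SQL:
SELECT a.name, b.name AS category
FROM products a
INNER JOIN categories b ON a.category_id = b.id

Result:
name    | category
--------+---------
Monitor | Sports  
Cable   | Sports  
Charger | Kitchen 
Desk    | Kitchen 
Camera  | Supplies
Chair   | Toys    


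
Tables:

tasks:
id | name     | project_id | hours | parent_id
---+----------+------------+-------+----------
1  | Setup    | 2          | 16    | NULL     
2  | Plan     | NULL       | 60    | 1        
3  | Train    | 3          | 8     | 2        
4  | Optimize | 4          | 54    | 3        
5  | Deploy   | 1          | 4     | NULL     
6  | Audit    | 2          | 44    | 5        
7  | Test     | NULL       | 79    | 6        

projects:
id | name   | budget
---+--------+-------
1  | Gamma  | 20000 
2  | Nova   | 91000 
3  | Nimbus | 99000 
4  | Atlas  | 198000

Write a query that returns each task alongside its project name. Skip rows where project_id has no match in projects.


INNER JOIN keeps only tasks rows whose project_id matches an id in projects. Walk through each task:
  - task 1 (Setup): project_id=2 -> matches Nova
  - task 2 (Plan): project_id=NULL, no match -> dropped
  - task 3 (Train): project_id=3 -> matches Nimbus
  - task 4 (Optimize): project_id=4 -> matches Atlas
  - task 5 (Deploy): project_id=1 -> matches Gamma
  - task 6 (Audit): project_id=2 -> matches Nova
  - task 7 (Test): project_id=NULL, no match -> dropped
So 2 of 7 rows are dropped.

SQL:
SELECT a.name, b.name AS project
FROM tasks a
INNER JOIN projects b ON a.project_id = b.id

Result:
name     | project
---------+--------
Setup    | Nova   
Train    | Nimbus 
Optimize | Atlas  
Deploy   | Gamma  
Audit    | Nova   


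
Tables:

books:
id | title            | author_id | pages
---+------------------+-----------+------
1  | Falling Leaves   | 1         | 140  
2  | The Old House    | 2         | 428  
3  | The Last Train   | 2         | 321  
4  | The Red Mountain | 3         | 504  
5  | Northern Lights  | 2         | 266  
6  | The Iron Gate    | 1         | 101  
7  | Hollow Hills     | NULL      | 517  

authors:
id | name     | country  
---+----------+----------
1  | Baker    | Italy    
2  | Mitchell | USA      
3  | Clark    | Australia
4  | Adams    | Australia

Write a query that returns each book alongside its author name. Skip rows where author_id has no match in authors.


INNER JOIN keeps only books rows whose author_id matches an id in authors. Walk through each book:
  - book 1 (Falling Leaves): author_id=1 -> matches Baker
  - book 2 (The Old House): author_id=2 -> matches Mitchell
  - book 3 (The Last Train): author_id=2 -> matches Mitchell
  - book 4 (The Red Mountain): author_id=3 -> matches Clark
  - book 5 (Northern Lights): author_id=2 -> matches Mitchell
  - book 6 (The Iron Gate): author_id=1 -> matches Baker
  - book 7 (Hollow Hills): author_id=NULL, no match -> dropped
So 1 of 7 rows is dropped.

SQL:
SELECT a.title, b.name AS author
FROM books a
INNER JOIN authors b ON a.author_id = b.id

Result:
title            | author  
-----------------+---------
Falling Leaves   | Baker   
The Old House    | Mitchell
The Last Train   | Mitchell
The Red Mountain | Clark   
Northern Lights  | Mitchell
The Iron Gate    | Baker   


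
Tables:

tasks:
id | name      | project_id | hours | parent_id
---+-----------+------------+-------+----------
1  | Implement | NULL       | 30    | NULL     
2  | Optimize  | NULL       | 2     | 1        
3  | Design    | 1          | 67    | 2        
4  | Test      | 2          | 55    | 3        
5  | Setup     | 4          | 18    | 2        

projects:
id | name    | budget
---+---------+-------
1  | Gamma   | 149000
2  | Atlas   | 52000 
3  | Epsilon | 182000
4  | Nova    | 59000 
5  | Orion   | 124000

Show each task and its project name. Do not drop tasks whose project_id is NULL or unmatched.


LEFT JOIN keeps every row from tasks (the left table); where project_id has no match in projects, the project columns become NULL. Walk through each task:
  - task 1 (Implement): project_id=NULL, no match -> kept with NULL
  - task 2 (Optimize): project_id=NULL, no match -> kept with NULL
  - task 3 (Design): project_id=1 -> matches Gamma
  - task 4 (Test): project_id=2 -> matches Atlas
  - task 5 (Setup): project_id=4 -> matches Nova
All 5 rows appear; 2 have NULL project.

SQL:
SELECT a.name, b.name AS project
FROM tasks a
LEFT JOIN projects b ON a.project_id = b.id

Result:
name      | project
----------+--------
Implement | NULL   
Optimize  | NULL   
Design    | Gamma  
Test      | Atlas  
Setup     | Nova   


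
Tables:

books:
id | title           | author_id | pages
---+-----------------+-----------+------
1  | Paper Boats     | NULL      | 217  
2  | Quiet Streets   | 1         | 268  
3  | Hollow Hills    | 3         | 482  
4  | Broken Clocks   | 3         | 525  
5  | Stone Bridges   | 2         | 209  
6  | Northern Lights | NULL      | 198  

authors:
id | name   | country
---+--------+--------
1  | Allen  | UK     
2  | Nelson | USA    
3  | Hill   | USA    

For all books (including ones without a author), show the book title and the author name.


LEFT JOIN keeps every row from books (the left table); where author_id has no match in authors, the author columns become NULL. Walk through each book:
  - book 1 (Paper Boats): author_id=NULL, no match -> kept with NULL
  - book 2 (Quiet Streets): author_id=1 -> matches Allen
  - book 3 (Hollow Hills): author_id=3 -> matches Hill
  - book 4 (Broken Clocks): author_id=3 -> matches Hill
  - book 5 (Stone Bridges): author_id=2 -> matches Nelson
  - book 6 (Northern Lights): author_id=NULL, no match -> kept with NULL
All 6 rows appear; 2 have NULL author.

SQL:
SELECT a.title, b.name AS author
FROM books a
LEFT JOIN authors b ON a.author_id = b.id

Result:
title           | author
----------------+-------
Paper Boats     | NULL  
Quiet Streets   | Allen 
Hollow Hills    | Hill  
Broken Clocks   | Hill  
Stone Bridges   | Nelson
Northern Lights | NULL  


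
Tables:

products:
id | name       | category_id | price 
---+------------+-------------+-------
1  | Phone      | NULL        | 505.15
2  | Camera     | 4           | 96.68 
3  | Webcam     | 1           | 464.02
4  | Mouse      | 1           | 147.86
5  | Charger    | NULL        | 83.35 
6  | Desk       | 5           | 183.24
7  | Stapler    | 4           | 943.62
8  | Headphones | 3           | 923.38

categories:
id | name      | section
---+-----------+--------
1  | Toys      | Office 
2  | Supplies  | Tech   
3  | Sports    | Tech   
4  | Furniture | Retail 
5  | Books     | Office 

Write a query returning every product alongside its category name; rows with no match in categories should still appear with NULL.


LEFT JOIN keeps every row from products (the left table); where category_id has no match in categories, the category columns become NULL. Walk through each product:
  - product 1 (Phone): category_id=NULL, no match -> kept with NULL
  - product 2 (Camera): category_id=4 -> matches Furniture
  - product 3 (Webcam): category_id=1 -> matches Toys
  - product 4 (Mouse): category_id=1 -> matches Toys
  - product 5 (Charger): category_id=NULL, no match -> kept with NULL
  - product 6 (Desk): category_id=5 -> matches Books
  - product 7 (Stapler): category_id=4 -> matches Furniture
  - product 8 (Headphones): category_id=3 -> matches Sports
All 8 rows appear; 2 have NULL category.

SQL:
SELECT a.name, b.name AS category
FROM products a
LEFT JOIN categories b ON a.category_id = b.id

Result:
name       | category 
-----------+----------
Phone      | NULL     
Camera     | Furniture
Webcam     | Toys     
Mouse      | Toys     
Charger    | NULL     
Desk       | Books    
Stapler    | Furniture
Headphones | Sports   


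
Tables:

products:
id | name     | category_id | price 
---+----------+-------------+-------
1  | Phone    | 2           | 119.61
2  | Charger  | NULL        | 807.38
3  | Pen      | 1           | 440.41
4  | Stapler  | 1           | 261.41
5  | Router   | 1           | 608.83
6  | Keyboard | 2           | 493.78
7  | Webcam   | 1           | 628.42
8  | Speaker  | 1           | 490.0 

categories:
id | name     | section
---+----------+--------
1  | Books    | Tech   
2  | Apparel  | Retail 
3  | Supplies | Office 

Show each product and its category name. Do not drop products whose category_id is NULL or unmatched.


LEFT JOIN keeps every row from products (the left table); where category_id has no match in categories, the category columns become NULL. Walk through each product:
  - product 1 (Phone): category_id=2 -> matches Apparel
  - product 2 (Charger): category_id=NULL, no match -> kept with NULL
  - product 3 (Pen): category_id=1 -> matches Books
  - product 4 (Stapler): category_id=1 -> matches Books
  - product 5 (Router): category_id=1 -> matches Books
  - product 6 (Keyboard): category_id=2 -> matches Apparel
  - product 7 (Webcam): category_id=1 -> matches Books
  - product 8 (Speaker): category_id=1 -> matches Books
All 8 rows appear; 1 has NULL category.

SQL:
SELECT a.name, b.name AS category
FROM products a
LEFT JOIN categories b ON a.category_id = b.id

Result:
name     | category
---------+---------
Phone    | Apparel 
Charger  | NULL    
Pen      | Books   
Stapler  | Books   
Router   | Books   
Keyboard | Apparel 
Webcam   | Books   
Speaker  | Books   


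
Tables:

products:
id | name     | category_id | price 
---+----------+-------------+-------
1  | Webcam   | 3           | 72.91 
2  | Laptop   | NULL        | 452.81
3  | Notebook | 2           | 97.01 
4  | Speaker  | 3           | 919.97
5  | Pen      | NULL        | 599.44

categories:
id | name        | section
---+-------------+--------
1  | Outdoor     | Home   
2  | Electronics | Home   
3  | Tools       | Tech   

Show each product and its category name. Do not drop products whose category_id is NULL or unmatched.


LEFT JOIN keeps every row from products (the left table); where category_id has no match in categories, the category columns become NULL. Walk through each product:
  - product 1 (Webcam): category_id=3 -> matches Tools
  - product 2 (Laptop): category_id=NULL, no match -> kept with NULL
  - product 3 (Notebook): category_id=2 -> matches Electronics
  - product 4 (Speaker): category_id=3 -> matches Tools
  - product 5 (Pen): category_id=NULL, no match -> kept with NULL
All 5 rows appear; 2 have NULL category.

SQL:
SELECT a.name, b.name AS category
FROM products a
LEFT JOIN categories b ON a.category_id = b.id

Result:
name     | category   
---------+------------
Webcam   | Tools      
Laptop   | NULL       
Notebook | Electronics
Speaker  | Tools      
Pen      | NULL       


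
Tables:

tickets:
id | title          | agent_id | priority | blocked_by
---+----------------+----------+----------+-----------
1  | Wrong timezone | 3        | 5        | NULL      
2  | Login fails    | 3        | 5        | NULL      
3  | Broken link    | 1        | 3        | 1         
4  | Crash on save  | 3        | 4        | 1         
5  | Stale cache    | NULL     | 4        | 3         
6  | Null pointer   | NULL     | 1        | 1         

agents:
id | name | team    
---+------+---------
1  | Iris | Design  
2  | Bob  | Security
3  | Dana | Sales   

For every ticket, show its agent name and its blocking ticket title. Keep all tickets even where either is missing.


Two LEFT JOINs from the same base table tickets: one to agents via agent_id, one to tickets itself via blocked_by. Both are LEFT so every ticket is preserved.
Match against agents:
  - ticket 1 (Wrong timezone): agent_id=3 -> matches Dana
  - ticket 2 (Login fails): agent_id=3 -> matches Dana
  - ticket 3 (Broken link): agent_id=1 -> matches Iris
  - ticket 4 (Crash on save): agent_id=3 -> matches Dana
  - ticket 5 (Stale cache): agent_id=NULL, no match -> kept with NULL
  - ticket 6 (Null pointer): agent_id=NULL, no match -> kept with NULL
Match against tickets (self):
  - ticket 1 (Wrong timezone): blocked_by=NULL -> NULL
  - ticket 2 (Login fails): blocked_by=NULL -> NULL
  - ticket 3 (Broken link): blocked_by=1 -> Wrong timezone
  - ticket 4 (Crash on save): blocked_by=1 -> Wrong timezone
  - ticket 5 (Stale cache): blocked_by=3 -> Broken link
  - ticket 6 (Null pointer): blocked_by=1 -> Wrong timezone

SQL:
SELECT a.title, b.name AS agent, c.title AS blocked_by
FROM tickets a
LEFT JOIN agents b ON a.agent_id = b.id
LEFT JOIN tickets c ON a.blocked_by = c.id

Result:
title          | agent | blocked_by    
---------------+-------+---------------
Wrong timezone | Dana  | NULL          
Login fails    | Dana  | NULL          
Broken link    | Iris  | Wrong timezone
Crash on save  | Dana  | Wrong timezone
Stale cache    | NULL  | Broken link   
Null pointer   | NULL  | Wrong timezone


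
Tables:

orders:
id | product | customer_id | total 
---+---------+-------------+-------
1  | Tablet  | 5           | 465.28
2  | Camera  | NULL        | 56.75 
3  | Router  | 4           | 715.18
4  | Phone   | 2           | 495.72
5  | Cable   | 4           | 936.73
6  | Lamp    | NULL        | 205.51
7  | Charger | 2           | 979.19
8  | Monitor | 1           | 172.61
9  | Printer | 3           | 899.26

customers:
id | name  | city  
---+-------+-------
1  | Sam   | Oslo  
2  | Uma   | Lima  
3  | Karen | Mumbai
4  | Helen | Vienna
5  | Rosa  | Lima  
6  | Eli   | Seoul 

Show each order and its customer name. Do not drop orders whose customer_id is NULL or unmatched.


LEFT JOIN keeps every row from orders (the left table); where customer_id has no match in customers, the customer columns become NULL. Walk through each order:
  - order 1 (Tablet): customer_id=5 -> matches Rosa
  - order 2 (Camera): customer_id=NULL, no match -> kept with NULL
  - order 3 (Router): customer_id=4 -> matches Helen
  - order 4 (Phone): customer_id=2 -> matches Uma
  - order 5 (Cable): customer_id=4 -> matches Helen
  - order 6 (Lamp): customer_id=NULL, no match -> kept with NULL
  - order 7 (Charger): customer_id=2 -> matches Uma
  - order 8 (Monitor): customer_id=1 -> matches Sam
  - order 9 (Printer): customer_id=3 -> matches Karen
All 9 rows appear; 2 have NULL customer.

SQL:
SELECT a.product, b.name AS customer
FROM orders a
LEFT JOIN customers b ON a.customer_id = b.id

Result:
product | customer
--------+---------
Tablet  | Rosa    
Camera  | NULL    
Router  | Helen   
Phone   | Uma     
Cable   | Helen   
Lamp    | NULL    
Charger | Uma     
Monitor | Sam     
Printer | Karen   


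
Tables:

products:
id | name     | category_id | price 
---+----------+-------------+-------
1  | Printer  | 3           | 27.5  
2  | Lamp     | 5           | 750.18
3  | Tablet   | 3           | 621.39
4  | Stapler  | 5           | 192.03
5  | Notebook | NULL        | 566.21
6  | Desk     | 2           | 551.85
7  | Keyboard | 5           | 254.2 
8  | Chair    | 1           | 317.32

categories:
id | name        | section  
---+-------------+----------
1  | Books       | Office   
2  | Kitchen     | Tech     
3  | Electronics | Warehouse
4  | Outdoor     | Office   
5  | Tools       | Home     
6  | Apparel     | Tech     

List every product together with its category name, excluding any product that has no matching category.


INNER JOIN keeps only products rows whose category_id matches an id in categories. Walk through each product:
  - product 1 (Printer): category_id=3 -> matches Electronics
  - product 2 (Lamp): category_id=5 -> matches Tools
  - product 3 (Tablet): category_id=3 -> matches Electronics
  - product 4 (Stapler): category_id=5 -> matches Tools
  - product 5 (Notebook): category_id=NULL, no match -> dropped
  - product 6 (Desk): category_id=2 -> matches Kitchen
  - product 7 (Keyboard): category_id=5 -> matches Tools
  - product 8 (Chair): category_id=1 -> matches Books
So 1 of 8 rows is dropped.

SQL:
SELECT a.name, b.name AS category
FROM products a
INNER JOIN categories b ON a.category_id = b.id

Result:
name     | category   
---------+------------
Printer  | Electronics
Lamp     | Tools      
Tablet   | Electronics
Stapler  | Tools      
Desk     | Kitchen    
Keyboard | Tools      
Chair    | Books      


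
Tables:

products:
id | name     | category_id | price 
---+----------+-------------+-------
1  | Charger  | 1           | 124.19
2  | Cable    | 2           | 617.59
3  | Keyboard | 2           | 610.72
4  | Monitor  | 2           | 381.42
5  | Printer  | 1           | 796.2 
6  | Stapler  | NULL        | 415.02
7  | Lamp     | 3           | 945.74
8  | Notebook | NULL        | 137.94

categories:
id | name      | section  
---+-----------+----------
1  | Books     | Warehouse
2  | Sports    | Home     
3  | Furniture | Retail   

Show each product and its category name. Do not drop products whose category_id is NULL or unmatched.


LEFT JOIN keeps every row from products (the left table); where category_id has no match in categories, the category columns become NULL. Walk through each product:
  - product 1 (Charger): category_id=1 -> matches Books
  - product 2 (Cable): category_id=2 -> matches Sports
  - product 3 (Keyboard): category_id=2 -> matches Sports
  - product 4 (Monitor): category_id=2 -> matches Sports
  - product 5 (Printer): category_id=1 -> matches Books
  - product 6 (Stapler): category_id=NULL, no match -> kept with NULL
  - product 7 (Lamp): category_id=3 -> matches Furniture
  - product 8 (Notebook): category_id=NULL, no match -> kept with NULL
All 8 rows appear; 2 have NULL category.

SQL:
SELECT a.name, b.name AS category
FROM products a
LEFT JOIN categories b ON a.category_id = b.id

Result:
name     | category 
---------+----------
Charger  | Books    
Cable    | Sports   
Keyboard | Sports   
Monitor  | Sports   
Printer  | Books    
Stapler  | NULL     
Lamp     | Furniture
Notebook | NULL     


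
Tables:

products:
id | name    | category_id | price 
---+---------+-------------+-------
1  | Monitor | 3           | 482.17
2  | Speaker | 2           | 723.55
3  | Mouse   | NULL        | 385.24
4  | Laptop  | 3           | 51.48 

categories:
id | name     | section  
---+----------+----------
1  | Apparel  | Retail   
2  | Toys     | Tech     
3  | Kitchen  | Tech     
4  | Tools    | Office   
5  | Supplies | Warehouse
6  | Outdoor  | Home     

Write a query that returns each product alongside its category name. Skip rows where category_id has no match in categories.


INNER JOIN keeps only products rows whose category_id matches an id in categories. Walk through each product:
  - product 1 (Monitor): category_id=3 -> matches Kitchen
  - product 2 (Speaker): category_id=2 -> matches Toys
  - product 3 (Mouse): category_id=NULL, no match -> dropped
  - product 4 (Laptop): category_id=3 -> matches Kitchen
So 1 of 4 rows is dropped.

SQL:
SELECT a.name, b.name AS category
FROM products a
INNER JOIN categories b ON a.category_id = b.id

Result:
name    | category
--------+---------
Monitor | Kitchen 
Speaker | Toys    
Laptop  | Kitchen 


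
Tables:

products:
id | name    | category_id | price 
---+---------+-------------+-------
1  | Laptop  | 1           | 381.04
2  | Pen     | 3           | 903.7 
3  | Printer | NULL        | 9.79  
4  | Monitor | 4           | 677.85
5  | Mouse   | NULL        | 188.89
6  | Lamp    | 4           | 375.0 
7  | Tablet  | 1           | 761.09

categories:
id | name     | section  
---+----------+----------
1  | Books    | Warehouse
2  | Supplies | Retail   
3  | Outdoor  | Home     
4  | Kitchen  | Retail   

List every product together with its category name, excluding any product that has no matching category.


INNER JOIN keeps only products rows whose category_id matches an id in categories. Walk through each product:
  - product 1 (Laptop): category_id=1 -> matches Books
  - product 2 (Pen): category_id=3 -> matches Outdoor
  - product 3 (Printer): category_id=NULL, no match -> dropped
  - product 4 (Monitor): category_id=4 -> matches Kitchen
  - product 5 (Mouse): category_id=NULL, no match -> dropped
  - product 6 (Lamp): category_id=4 -> matches Kitchen
  - product 7 (Tablet): category_id=1 -> matches Books
So 2 of 7 rows are dropped.

SQL:
SELECT a.name, b.name AS category
FROM products a
INNER JOIN categories b ON a.category_id = b.id

Result:
name    | category
--------+---------
Laptop  | Books   
Pen     | Outdoor 
Monitor | Kitchen 
Lamp    | Kitchen 
Tablet  | Books   


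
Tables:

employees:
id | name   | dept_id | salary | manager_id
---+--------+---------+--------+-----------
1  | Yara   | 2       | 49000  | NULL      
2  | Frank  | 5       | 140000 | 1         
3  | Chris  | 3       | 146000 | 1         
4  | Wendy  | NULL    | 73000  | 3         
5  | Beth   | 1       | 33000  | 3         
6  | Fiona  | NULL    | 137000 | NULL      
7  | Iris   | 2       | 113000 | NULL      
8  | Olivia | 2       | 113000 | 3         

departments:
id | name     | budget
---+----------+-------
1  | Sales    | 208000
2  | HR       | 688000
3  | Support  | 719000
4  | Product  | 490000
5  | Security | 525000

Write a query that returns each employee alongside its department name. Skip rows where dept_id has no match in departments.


INNER JOIN keeps only employees rows whose dept_id matches an id in departments. Walk through each employee:
  - employee 1 (Yara): dept_id=2 -> matches HR
  - employee 2 (Frank): dept_id=5 -> matches Security
  - employee 3 (Chris): dept_id=3 -> matches Support
  - employee 4 (Wendy): dept_id=NULL, no match -> dropped
  - employee 5 (Beth): dept_id=1 -> matches Sales
  - employee 6 (Fiona): dept_id=NULL, no match -> dropped
  - employee 7 (Iris): dept_id=2 -> matches HR
  - employee 8 (Olivia): dept_id=2 -> matches HR
So 2 of 8 rows are dropped.

SQL:
SELECT a.name, b.name AS department
FROM employees a
INNER JOIN departments b ON a.dept_id = b.id

Result:
name   | department
-------+-----------
Yara   | HR        
Frank  | Security  
Chris  | Support   
Beth   | Sales     
Iris   | HR        
Olivia | HR        


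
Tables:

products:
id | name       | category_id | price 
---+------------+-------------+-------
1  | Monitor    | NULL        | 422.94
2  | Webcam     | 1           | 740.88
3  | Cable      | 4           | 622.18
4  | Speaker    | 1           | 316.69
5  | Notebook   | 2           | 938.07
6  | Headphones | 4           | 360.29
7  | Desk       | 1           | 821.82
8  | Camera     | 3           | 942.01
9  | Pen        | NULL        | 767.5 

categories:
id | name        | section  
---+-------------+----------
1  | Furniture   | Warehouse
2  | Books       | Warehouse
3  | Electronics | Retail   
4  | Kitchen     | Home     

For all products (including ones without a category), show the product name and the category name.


LEFT JOIN keeps every row from products (the left table); where category_id has no match in categories, the category columns become NULL. Walk through each product:
  - product 1 (Monitor): category_id=NULL, no match -> kept with NULL
  - product 2 (Webcam): category_id=1 -> matches Furniture
  - product 3 (Cable): category_id=4 -> matches Kitchen
  - product 4 (Speaker): category_id=1 -> matches Furniture
  - product 5 (Notebook): category_id=2 -> matches Books
  - product 6 (Headphones): category_id=4 -> matches Kitchen
  - product 7 (Desk): category_id=1 -> matches Furniture
  - product 8 (Camera): category_id=3 -> matches Electronics
  - product 9 (Pen): category_id=NULL, no match -> kept with NULL
All 9 rows appear; 2 have NULL category.

SQL:
SELECT a.name, b.name AS category
FROM products a
LEFT JOIN categories b ON a.category_id = b.id

Result:
name       | category   
-----------+------------
Monitor    | NULL       
Webcam     | Furniture  
Cable      | Kitchen    
Speaker    | Furniture  
Notebook   | Books      
Headphones | Kitchen    
Desk       | Furniture  
Camera     | Electronics
Pen        | NULL       


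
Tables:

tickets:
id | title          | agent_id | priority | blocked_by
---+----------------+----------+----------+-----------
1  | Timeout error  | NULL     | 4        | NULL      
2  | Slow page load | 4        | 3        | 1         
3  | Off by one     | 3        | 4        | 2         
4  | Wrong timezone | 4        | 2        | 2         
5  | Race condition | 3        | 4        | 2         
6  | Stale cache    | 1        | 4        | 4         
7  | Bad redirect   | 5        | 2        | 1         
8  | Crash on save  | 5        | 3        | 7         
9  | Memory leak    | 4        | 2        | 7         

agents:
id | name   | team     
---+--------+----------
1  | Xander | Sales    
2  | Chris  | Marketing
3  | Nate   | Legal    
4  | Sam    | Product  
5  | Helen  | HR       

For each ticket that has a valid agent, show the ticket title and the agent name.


INNER JOIN keeps only tickets rows whose agent_id matches an id in agents. Walk through each ticket:
  - ticket 1 (Timeout error): agent_id=NULL, no match -> dropped
  - ticket 2 (Slow page load): agent_id=4 -> matches Sam
  - ticket 3 (Off by one): agent_id=3 -> matches Nate
  - ticket 4 (Wrong timezone): agent_id=4 -> matches Sam
  - ticket 5 (Race condition): agent_id=3 -> matches Nate
  - ticket 6 (Stale cache): agent_id=1 -> matches Xander
  - ticket 7 (Bad redirect): agent_id=5 -> matches Helen
  - ticket 8 (Crash on save): agent_id=5 -> matches Helen
  - ticket 9 (Memory leak): agent_id=4 -> matches Sam
So 1 of 9 rows is dropped.

SQL:
SELECT a.title, b.name AS agent
FROM tickets a
INNER JOIN agents b ON a.agent_id = b.id

Result:
title          | agent 
---------------+-------
Slow page load | Sam   
Off by one     | Nate  
Wrong timezone | Sam   
Race condition | Nate  
Stale cache    | Xander
Bad redirect   | Helen 
Crash on save  | Helen 
Memory leak    | Sam   
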